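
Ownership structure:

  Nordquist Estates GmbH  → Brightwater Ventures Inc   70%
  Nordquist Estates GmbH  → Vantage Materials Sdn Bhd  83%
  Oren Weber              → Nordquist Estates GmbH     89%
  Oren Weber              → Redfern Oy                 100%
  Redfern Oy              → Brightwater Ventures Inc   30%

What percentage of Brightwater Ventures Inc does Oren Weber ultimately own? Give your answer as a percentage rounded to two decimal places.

92.30%

Oren reaches Brightwater along 2 paths.
Via Redfern: 100% × 30% = 30%.
Via Nordquist: 89% × 70% = 62.3%.
Total: 30% + 62.3% = 92.3%.
Rounded: 92.30%.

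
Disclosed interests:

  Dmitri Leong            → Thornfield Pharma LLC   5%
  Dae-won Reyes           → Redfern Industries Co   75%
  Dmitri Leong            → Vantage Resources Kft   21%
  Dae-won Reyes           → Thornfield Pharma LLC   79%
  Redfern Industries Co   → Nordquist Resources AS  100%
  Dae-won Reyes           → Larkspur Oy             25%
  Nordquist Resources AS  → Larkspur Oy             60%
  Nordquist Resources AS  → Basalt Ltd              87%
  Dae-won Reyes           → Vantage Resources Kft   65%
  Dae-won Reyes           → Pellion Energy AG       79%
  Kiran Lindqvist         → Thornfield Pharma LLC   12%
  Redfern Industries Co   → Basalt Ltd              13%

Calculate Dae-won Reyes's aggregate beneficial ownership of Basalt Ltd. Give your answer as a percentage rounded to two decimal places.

75.00%

Dae-won reaches Basalt along 2 paths.
Via Redfern → Nordquist: 75% × 100% × 87% = 65.25%.
Via Redfern: 75% × 13% = 9.75%.
Total: 65.25% + 9.75% = 75%.
Rounded: 75.00%.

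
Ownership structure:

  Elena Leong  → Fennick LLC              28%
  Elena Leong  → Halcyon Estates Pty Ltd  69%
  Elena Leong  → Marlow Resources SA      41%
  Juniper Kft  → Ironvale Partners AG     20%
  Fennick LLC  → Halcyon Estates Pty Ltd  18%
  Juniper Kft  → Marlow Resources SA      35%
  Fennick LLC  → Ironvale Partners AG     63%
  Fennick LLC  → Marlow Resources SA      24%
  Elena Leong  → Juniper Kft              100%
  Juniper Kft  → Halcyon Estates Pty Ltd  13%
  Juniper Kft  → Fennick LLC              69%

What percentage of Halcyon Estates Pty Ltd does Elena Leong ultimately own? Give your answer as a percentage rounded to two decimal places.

99.46%

Elena reaches Halcyon along 4 paths.
Via Juniper: 100% × 13% = 13%.
Via Juniper → Fennick: 100% × 69% × 18% = 12.42%.
Via Fennick: 28% × 18% = 5.04%.
Direct stake: 69% = 69%.
Total: 13% + 12.42% + 5.04% + 69% = 99.46%.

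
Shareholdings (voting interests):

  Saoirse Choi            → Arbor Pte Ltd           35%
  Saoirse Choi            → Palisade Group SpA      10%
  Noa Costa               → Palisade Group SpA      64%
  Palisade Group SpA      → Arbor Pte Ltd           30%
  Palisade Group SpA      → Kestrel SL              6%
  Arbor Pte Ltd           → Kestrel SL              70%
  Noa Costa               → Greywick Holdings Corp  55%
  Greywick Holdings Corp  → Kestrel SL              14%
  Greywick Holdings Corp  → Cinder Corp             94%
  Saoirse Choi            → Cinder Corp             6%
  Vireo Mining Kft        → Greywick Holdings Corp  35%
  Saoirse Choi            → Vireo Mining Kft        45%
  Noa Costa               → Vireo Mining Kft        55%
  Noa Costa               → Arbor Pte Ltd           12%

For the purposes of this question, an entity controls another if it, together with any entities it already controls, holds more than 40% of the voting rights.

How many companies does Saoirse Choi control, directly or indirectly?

Saoirse holds 45% of Vireo, so Saoirse controls Vireo.
No other company's threshold is met.
Saoirse controls 1 company.

1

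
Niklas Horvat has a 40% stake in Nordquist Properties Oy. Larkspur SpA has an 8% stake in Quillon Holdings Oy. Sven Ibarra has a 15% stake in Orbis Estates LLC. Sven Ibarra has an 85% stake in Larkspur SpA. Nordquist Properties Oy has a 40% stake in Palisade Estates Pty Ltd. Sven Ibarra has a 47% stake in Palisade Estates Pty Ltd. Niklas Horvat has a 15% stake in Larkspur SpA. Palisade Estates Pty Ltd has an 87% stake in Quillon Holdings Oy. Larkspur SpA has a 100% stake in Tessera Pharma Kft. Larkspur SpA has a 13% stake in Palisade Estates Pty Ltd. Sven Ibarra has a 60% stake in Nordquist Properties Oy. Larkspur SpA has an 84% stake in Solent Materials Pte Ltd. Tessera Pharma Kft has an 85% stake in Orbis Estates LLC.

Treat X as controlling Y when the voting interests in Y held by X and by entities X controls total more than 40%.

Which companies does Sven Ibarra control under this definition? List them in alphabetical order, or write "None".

Sven holds 60% of Nordquist, so Sven controls Nordquist.
Sven holds 85% of Larkspur, so Sven controls Larkspur.
Larkspur holds 100% of Tessera, so Sven controls Tessera.
Sven and Nordquist and Larkspur together hold 47% + 40% + 13% = 100% of Palisade, so Sven controls Palisade.
Larkspur holds 84% of Solent, so Sven controls Solent.
Tessera and Sven together hold 85% + 15% = 100% of Orbis, so Sven controls Orbis.
Larkspur and Palisade together hold 8% + 87% = 95% of Quillon, so Sven controls Quillon.

Larkspur SpA, Nordquist Properties Oy, Orbis Estates LLC, Palisade Estates Pty Ltd, Quillon Holdings Oy, Solent Materials Pte Ltd, Tessera Pharma Kft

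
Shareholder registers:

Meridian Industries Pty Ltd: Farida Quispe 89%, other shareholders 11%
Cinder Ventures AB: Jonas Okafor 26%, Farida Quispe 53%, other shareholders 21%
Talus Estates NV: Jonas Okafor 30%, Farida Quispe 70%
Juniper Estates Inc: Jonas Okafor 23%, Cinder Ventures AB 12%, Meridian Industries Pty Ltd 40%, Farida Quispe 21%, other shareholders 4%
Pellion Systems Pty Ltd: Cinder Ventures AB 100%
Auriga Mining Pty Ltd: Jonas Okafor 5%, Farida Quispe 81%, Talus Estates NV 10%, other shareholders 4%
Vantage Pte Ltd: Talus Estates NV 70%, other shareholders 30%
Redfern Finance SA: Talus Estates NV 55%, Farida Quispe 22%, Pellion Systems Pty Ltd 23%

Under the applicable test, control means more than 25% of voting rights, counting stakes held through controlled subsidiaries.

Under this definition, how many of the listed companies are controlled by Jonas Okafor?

Jonas holds 26% of Cinder, so Jonas controls Cinder.
Jonas holds 30% of Talus, so Jonas controls Talus.
Jonas and Cinder together hold 23% + 12% = 35% of Juniper, so Jonas controls Juniper.
Cinder holds 100% of Pellion, so Jonas controls Pellion.
Talus holds 70% of Vantage, so Jonas controls Vantage.
Talus and Pellion together hold 55% + 23% = 78% of Redfern, so Jonas controls Redfern.
No other company's threshold is met.
Jonas controls 6 companies.

6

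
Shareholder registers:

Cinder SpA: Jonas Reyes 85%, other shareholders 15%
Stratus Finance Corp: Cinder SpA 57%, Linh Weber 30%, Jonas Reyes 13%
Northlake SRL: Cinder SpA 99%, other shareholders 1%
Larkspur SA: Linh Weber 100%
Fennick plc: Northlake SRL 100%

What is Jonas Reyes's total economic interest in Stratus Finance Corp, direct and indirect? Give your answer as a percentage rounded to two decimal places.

Jonas reaches Stratus along 2 paths.
Via Cinder: 85% × 57% = 48.45%.
Direct stake: 13% = 13%.
Total: 48.45% + 13% = 61.45%.

61.45%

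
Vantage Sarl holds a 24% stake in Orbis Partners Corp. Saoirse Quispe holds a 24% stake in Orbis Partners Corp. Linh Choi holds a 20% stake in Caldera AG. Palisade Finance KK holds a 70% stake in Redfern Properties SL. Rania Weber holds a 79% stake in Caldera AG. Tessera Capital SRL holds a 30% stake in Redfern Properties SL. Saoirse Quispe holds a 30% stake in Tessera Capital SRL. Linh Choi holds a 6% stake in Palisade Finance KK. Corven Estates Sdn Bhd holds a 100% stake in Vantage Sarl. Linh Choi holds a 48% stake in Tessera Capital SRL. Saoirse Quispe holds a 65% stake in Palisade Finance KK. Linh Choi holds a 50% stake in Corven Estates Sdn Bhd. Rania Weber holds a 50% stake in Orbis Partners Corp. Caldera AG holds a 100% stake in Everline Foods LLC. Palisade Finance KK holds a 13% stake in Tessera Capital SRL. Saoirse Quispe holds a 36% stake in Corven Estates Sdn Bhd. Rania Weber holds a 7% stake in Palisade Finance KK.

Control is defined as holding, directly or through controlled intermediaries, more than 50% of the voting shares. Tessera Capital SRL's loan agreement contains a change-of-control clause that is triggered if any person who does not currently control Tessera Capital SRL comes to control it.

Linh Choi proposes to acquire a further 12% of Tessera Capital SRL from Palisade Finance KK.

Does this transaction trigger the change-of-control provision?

Yes

The purchase adds only to Linh's holdings (Palisade's stake shrinks), so Linh is the only person who could newly come to control Tessera.
Linh's largest direct stake is 50% in Corven, which does not meet the threshold, so Linh controls no company.
In Tessera, Linh's side holds only 48%, not > 50%.
So before the transaction, Linh does not control Tessera.
After the purchase, Linh's direct stake in Tessera rises to 48% + 12% = 60%, and Palisade's stake falls to 1%.
Linh holds 60% of Tessera, so Linh controls Tessera.
Linh did not control Tessera before and does after, so the clause is triggered.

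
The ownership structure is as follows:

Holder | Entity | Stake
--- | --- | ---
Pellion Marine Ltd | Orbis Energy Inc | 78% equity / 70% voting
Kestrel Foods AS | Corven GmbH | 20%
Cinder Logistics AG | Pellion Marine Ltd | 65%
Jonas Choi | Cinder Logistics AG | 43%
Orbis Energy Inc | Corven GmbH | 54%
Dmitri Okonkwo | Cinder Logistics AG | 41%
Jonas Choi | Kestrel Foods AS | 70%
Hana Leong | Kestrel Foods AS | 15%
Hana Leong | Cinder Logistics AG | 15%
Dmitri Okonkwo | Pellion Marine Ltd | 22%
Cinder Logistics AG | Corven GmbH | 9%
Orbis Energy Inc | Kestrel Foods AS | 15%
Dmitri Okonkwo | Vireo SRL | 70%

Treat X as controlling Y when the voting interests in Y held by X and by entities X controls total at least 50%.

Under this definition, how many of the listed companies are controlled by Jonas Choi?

1

Jonas holds 70% of Kestrel, so Jonas controls Kestrel.
No other company's threshold is met.
Jonas controls 1 company.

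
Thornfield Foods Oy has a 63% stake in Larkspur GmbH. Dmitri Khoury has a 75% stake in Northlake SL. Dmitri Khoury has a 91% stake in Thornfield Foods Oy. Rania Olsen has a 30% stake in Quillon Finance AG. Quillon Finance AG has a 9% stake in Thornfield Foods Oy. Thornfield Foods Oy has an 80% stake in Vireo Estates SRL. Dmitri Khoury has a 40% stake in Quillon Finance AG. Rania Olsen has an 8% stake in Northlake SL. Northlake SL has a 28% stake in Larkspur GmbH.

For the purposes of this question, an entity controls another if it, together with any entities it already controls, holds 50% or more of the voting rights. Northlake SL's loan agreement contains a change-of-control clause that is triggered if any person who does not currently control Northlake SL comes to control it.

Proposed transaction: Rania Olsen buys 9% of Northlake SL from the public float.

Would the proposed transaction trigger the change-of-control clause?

The purchase changes only Rania's holdings, so Rania is the only person who could newly come to control Northlake.
Rania's largest direct stake is 30% in Quillon, which does not meet the threshold, so Rania controls no company.
In Northlake, Rania's side holds only 8%, not ≥ 50%.
So before the transaction, Rania does not control Northlake.
After the purchase, Rania's direct stake in Northlake rises to 8% + 9% = 17%.
After the transaction, Rania's side holds 17% of Northlake, not ≥ 50%, so Rania still does not control Northlake.
No new person acquires control, so the clause is not triggered.

No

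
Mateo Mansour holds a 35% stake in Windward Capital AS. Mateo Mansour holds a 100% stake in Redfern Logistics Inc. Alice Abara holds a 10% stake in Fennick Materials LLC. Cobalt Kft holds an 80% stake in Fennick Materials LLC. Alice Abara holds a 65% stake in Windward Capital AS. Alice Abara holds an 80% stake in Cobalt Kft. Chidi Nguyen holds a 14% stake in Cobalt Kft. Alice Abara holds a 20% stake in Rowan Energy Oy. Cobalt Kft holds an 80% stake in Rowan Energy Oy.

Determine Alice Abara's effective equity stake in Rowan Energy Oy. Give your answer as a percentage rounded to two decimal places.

84.00%

Alice reaches Rowan along 2 paths.
Via Cobalt: 80% × 80% = 64%.
Direct stake: 20% = 20%.
Total: 64% + 20% = 84%.
Rounded: 84.00%.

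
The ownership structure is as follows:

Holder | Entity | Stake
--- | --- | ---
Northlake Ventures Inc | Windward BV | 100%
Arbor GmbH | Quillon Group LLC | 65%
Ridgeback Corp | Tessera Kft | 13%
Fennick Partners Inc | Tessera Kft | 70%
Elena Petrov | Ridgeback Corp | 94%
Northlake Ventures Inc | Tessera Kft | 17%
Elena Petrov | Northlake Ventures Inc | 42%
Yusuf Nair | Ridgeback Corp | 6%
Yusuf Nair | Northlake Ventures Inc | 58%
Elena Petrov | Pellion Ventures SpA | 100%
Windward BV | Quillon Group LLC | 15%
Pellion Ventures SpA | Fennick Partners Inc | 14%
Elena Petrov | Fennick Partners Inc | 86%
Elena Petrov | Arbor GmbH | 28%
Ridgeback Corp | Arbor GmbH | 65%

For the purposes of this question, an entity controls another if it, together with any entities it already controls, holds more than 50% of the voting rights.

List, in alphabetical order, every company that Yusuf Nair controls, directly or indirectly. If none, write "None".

Yusuf holds 58% of Northlake, so Yusuf controls Northlake.
Northlake holds 100% of Windward, so Yusuf controls Windward.
No other company's threshold is met.

Northlake Ventures Inc, Windward BV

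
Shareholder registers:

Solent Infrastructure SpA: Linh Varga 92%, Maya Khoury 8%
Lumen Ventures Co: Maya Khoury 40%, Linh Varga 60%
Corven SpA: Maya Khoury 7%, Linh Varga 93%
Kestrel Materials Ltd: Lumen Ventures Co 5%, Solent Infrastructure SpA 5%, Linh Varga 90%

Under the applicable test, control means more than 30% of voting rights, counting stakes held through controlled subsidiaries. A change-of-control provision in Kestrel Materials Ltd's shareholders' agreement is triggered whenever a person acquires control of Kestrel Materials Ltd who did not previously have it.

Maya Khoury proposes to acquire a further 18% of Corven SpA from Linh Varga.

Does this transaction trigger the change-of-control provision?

The purchase adds only to Maya's holdings (Linh's stake shrinks), so Maya is the only person who could newly come to control Kestrel.
Maya holds 40% of Lumen, so Maya controls Lumen.
In Kestrel, Maya's side holds only 5%, not > 30%.
So before the transaction, Maya does not control Kestrel.
After the purchase, Maya's direct stake in Corven rises to 7% + 18% = 25%, and Linh's stake falls to 75%.
Maya's side now holds 25% of Corven, not > 30%, so Maya still does not control Corven.
After the transaction, Maya's side holds 5% of Kestrel, not > 30%, so Maya still does not control Kestrel.
No new person acquires control, so the clause is not triggered.

No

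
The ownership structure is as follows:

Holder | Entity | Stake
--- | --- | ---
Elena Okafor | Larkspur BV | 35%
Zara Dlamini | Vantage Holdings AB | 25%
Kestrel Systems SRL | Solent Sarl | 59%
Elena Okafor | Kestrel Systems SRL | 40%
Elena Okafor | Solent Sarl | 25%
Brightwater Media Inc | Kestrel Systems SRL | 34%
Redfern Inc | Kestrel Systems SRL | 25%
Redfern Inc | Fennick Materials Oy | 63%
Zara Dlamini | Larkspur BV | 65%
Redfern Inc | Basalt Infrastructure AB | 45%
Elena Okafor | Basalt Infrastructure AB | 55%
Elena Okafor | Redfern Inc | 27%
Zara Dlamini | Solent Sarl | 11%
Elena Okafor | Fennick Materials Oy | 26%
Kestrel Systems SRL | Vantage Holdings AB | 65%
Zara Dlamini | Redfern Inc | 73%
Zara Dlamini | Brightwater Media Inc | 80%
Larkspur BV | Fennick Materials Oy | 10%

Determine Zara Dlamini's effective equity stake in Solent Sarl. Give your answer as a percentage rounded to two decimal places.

37.82%

Zara reaches Solent along 3 paths.
Direct stake: 11% = 11%.
Via Brightwater → Kestrel: 80% × 34% × 59% = 16.048%.
Via Redfern → Kestrel: 73% × 25% × 59% = 10.7675%.
Total: 11% + 16.048% + 10.7675% = 37.8155%.
Rounded: 37.82%.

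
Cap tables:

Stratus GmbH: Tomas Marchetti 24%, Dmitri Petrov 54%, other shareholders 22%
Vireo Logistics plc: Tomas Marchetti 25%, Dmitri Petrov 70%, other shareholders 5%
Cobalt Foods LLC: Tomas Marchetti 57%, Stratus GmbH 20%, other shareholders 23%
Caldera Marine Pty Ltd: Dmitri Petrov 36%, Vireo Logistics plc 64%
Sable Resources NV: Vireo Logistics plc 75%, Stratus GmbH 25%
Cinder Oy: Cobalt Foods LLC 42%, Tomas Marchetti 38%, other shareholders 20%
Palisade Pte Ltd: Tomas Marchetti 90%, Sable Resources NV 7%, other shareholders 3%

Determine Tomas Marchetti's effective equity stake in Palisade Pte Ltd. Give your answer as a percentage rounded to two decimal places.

91.73%

Tomas reaches Palisade along 3 paths.
Direct stake: 90% = 90%.
Via Vireo → Sable: 25% × 75% × 7% = 1.3125%.
Via Stratus → Sable: 24% × 25% × 7% = 0.42%.
Total: 90% + 1.3125% + 0.42% = 91.7325%.
Rounded: 91.73%.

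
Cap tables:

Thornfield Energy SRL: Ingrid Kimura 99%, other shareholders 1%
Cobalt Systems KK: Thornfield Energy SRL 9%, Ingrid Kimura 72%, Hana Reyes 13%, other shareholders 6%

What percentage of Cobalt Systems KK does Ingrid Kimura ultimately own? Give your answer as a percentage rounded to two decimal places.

Ingrid reaches Cobalt along 2 paths.
Via Thornfield: 99% × 9% = 8.91%.
Direct stake: 72% = 72%.
Total: 8.91% + 72% = 80.91%.

80.91%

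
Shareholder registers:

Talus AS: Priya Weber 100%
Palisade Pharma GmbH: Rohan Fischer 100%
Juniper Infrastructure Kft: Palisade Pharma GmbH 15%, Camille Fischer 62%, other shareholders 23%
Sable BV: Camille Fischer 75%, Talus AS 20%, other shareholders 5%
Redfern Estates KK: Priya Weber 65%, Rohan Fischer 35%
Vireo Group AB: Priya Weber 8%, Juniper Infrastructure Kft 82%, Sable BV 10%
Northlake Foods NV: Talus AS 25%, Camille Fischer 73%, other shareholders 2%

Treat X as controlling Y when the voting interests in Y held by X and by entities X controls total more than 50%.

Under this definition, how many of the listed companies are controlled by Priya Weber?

2

Priya holds 100% of Talus, so Priya controls Talus.
Priya holds 65% of Redfern, so Priya controls Redfern.
No other company's threshold is met.
Priya controls 2 companies.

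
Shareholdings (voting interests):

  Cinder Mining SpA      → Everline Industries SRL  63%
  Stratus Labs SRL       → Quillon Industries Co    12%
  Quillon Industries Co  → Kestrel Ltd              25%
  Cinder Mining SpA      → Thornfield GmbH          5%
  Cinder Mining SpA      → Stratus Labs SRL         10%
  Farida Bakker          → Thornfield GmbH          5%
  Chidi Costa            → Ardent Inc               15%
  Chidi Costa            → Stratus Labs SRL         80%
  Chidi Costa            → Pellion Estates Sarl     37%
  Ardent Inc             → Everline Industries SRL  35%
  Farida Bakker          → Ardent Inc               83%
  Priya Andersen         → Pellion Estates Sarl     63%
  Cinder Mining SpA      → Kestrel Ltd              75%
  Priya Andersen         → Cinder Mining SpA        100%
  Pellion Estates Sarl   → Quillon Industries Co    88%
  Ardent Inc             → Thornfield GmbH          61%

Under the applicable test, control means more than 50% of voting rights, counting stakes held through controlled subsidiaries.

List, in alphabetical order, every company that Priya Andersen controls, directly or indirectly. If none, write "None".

Cinder Mining SpA, Everline Industries SRL, Kestrel Ltd, Pellion Estates Sarl, Quillon Industries Co

Priya holds 100% of Cinder, so Priya controls Cinder.
Priya holds 63% of Pellion, so Priya controls Pellion.
Pellion holds 88% of Quillon, so Priya controls Quillon.
Cinder holds 63% of Everline, so Priya controls Everline.
Cinder and Quillon together hold 75% + 25% = 100% of Kestrel, so Priya controls Kestrel.
No other company's threshold is met.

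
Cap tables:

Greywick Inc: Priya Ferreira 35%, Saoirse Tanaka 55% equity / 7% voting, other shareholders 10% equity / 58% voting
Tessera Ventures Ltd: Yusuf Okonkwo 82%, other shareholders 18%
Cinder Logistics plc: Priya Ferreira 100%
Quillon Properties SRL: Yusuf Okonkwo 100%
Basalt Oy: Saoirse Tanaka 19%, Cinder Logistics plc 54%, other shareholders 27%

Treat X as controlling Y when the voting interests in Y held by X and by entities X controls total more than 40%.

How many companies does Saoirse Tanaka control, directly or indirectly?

0

Saoirse's largest direct stake is 19% in Basalt, which does not meet the threshold.
Saoirse controls 0 companies.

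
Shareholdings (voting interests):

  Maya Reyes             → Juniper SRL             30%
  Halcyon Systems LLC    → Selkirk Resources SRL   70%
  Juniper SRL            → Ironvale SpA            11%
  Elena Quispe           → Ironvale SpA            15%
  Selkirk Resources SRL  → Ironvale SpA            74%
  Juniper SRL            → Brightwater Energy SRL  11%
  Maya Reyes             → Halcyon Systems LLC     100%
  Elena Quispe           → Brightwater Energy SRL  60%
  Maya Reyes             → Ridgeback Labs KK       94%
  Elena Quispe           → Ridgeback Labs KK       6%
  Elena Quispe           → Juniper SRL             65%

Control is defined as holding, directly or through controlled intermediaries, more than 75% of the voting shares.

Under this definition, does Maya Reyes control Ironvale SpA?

No

Maya holds 94% of Ridgeback, so Maya controls Ridgeback.
Maya holds 100% of Halcyon, so Maya controls Halcyon.
Neither Maya nor any entity Maya controls holds any voting interest in Ironvale.
So Maya does not control Ironvale.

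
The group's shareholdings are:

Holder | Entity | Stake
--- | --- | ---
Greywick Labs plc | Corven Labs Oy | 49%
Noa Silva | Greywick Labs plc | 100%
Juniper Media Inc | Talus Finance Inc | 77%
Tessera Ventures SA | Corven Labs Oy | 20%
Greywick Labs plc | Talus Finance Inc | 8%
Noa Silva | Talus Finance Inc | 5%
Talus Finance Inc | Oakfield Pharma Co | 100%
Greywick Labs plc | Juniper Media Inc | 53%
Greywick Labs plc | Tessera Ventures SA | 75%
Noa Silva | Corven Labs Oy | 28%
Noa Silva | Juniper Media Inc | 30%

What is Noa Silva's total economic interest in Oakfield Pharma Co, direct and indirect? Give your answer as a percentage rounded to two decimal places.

76.91%

Noa reaches Oakfield along 4 paths.
Via Talus: 5% × 100% = 5%.
Via Greywick → Talus: 100% × 8% × 100% = 8%.
Via Greywick → Juniper → Talus: 100% × 53% × 77% × 100% = 40.81%.
Via Juniper → Talus: 30% × 77% × 100% = 23.1%.
Total: 5% + 8% + 40.81% + 23.1% = 76.91%.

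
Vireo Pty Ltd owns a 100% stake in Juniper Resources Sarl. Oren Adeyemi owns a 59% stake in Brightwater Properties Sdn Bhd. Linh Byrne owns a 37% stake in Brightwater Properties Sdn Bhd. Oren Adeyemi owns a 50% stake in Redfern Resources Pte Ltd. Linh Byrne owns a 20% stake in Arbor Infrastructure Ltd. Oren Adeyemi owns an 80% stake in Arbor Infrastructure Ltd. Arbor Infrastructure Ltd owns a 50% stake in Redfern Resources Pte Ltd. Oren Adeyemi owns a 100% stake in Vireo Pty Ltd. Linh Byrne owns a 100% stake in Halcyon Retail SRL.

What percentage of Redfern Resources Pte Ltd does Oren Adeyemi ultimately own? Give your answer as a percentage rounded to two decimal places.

90.00%

Oren reaches Redfern along 2 paths.
Via Arbor: 80% × 50% = 40%.
Direct stake: 50% = 50%.
Total: 40% + 50% = 90%.
Rounded: 90.00%.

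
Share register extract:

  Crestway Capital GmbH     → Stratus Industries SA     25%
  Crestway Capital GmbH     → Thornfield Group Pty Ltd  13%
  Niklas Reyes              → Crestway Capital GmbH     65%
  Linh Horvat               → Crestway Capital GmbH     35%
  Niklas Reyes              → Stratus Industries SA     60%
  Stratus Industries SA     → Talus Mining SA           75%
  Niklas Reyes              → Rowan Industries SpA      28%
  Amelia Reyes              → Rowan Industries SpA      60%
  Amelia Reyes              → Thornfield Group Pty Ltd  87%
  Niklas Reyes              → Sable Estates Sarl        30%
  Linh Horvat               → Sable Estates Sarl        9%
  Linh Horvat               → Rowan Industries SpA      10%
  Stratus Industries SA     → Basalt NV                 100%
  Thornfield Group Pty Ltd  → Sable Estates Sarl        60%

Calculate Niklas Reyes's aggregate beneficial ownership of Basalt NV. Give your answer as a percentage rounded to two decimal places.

Niklas reaches Basalt along 2 paths.
Via Crestway → Stratus: 65% × 25% × 100% = 16.25%.
Via Stratus: 60% × 100% = 60%.
Total: 16.25% + 60% = 76.25%.

76.25%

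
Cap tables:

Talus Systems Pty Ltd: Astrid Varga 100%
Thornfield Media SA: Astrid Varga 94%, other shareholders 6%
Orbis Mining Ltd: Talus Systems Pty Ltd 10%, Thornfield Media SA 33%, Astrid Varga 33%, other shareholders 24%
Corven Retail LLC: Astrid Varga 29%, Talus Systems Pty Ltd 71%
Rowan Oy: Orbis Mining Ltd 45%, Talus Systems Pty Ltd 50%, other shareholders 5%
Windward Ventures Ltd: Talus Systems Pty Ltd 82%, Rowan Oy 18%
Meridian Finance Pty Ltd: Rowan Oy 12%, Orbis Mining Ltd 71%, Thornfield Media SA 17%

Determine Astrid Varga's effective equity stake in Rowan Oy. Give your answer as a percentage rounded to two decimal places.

Astrid reaches Rowan along 4 paths.
Via Talus → Orbis: 100% × 10% × 45% = 4.5%.
Via Thornfield → Orbis: 94% × 33% × 45% = 13.959%.
Via Orbis: 33% × 45% = 14.85%.
Via Talus: 100% × 50% = 50%.
Total: 4.5% + 13.959% + 14.85% + 50% = 83.309%.
Rounded: 83.31%.

83.31%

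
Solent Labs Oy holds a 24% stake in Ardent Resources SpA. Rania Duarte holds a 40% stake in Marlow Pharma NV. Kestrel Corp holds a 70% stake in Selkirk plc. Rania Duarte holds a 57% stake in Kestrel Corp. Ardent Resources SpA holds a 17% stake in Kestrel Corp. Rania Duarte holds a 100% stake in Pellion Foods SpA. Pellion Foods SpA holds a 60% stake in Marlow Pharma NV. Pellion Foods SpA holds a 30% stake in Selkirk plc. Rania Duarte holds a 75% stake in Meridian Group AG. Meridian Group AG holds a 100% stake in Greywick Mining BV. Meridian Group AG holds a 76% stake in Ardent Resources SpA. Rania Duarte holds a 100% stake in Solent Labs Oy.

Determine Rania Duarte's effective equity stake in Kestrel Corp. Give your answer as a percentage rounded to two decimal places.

70.77%

Rania reaches Kestrel along 3 paths.
Via Meridian → Ardent: 75% × 76% × 17% = 9.69%.
Via Solent → Ardent: 100% × 24% × 17% = 4.08%.
Direct stake: 57% = 57%.
Total: 9.69% + 4.08% + 57% = 70.77%.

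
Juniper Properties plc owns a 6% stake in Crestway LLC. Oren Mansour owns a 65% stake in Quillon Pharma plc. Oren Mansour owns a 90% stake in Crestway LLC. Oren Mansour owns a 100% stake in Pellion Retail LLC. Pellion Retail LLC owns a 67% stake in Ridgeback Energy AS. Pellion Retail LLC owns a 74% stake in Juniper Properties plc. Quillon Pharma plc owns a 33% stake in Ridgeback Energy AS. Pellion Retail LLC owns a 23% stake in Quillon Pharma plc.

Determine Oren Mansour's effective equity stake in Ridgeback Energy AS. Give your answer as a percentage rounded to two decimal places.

Oren reaches Ridgeback along 3 paths.
Via Quillon: 65% × 33% = 21.45%.
Via Pellion → Quillon: 100% × 23% × 33% = 7.59%.
Via Pellion: 100% × 67% = 67%.
Total: 21.45% + 7.59% + 67% = 96.04%.

96.04%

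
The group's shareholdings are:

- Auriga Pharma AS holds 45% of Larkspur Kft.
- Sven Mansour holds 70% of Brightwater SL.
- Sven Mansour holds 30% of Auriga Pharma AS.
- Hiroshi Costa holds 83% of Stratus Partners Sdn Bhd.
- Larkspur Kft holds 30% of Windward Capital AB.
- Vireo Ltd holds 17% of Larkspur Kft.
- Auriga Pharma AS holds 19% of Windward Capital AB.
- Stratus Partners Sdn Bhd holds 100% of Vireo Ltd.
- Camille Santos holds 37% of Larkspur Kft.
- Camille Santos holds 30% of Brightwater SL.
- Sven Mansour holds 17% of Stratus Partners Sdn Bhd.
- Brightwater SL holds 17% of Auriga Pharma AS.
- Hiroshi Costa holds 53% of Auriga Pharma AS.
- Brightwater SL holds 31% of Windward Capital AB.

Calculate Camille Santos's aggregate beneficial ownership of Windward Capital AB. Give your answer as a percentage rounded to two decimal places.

Camille reaches Windward along 4 paths.
Via Brightwater: 30% × 31% = 9.3%.
Via Larkspur: 37% × 30% = 11.1%.
Via Brightwater → Auriga → Larkspur: 30% × 17% × 45% × 30% = 0.6885%.
Via Brightwater → Auriga: 30% × 17% × 19% = 0.969%.
Total: 9.3% + 11.1% + 0.6885% + 0.969% = 22.0575%.
Rounded: 22.06%.

22.06%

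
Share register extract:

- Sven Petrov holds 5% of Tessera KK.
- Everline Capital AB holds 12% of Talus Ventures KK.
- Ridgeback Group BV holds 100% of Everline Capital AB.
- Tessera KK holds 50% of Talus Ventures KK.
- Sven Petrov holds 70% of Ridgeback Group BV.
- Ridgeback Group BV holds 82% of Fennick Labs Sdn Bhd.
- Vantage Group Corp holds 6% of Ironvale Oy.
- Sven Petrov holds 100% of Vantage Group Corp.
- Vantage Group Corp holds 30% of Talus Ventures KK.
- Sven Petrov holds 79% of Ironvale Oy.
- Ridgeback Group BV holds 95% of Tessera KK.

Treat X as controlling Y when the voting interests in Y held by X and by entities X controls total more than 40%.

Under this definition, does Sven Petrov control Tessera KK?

Sven holds 70% of Ridgeback, so Sven controls Ridgeback.
Sven and Ridgeback together hold 5% + 95% = 100% of Tessera, so Sven controls Tessera.

Yes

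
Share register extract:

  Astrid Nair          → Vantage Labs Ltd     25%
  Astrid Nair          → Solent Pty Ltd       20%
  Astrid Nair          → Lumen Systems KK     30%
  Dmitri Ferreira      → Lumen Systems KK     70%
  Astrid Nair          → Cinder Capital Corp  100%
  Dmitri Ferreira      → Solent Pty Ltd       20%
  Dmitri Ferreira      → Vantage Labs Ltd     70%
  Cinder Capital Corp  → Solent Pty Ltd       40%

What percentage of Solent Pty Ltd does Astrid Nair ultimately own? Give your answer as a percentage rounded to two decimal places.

60.00%

Astrid reaches Solent along 2 paths.
Via Cinder: 100% × 40% = 40%.
Direct stake: 20% = 20%.
Total: 40% + 20% = 60%.
Rounded: 60.00%.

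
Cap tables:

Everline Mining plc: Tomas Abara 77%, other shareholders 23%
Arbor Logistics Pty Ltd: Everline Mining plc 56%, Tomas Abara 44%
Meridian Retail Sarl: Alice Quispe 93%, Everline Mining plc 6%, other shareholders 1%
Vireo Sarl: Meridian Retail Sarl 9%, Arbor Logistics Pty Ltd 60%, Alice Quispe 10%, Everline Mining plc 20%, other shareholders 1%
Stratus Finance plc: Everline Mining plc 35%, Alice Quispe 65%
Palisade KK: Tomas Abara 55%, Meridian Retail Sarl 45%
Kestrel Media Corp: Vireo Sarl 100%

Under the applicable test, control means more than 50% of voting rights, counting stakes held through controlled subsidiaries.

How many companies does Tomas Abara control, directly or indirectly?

Tomas holds 77% of Everline, so Tomas controls Everline.
Everline and Tomas together hold 56% + 44% = 100% of Arbor, so Tomas controls Arbor.
Arbor and Everline together hold 60% + 20% = 80% of Vireo, so Tomas controls Vireo.
Tomas holds 55% of Palisade, so Tomas controls Palisade.
Vireo holds 100% of Kestrel, so Tomas controls Kestrel.
No other company's threshold is met.
Tomas controls 5 companies.

5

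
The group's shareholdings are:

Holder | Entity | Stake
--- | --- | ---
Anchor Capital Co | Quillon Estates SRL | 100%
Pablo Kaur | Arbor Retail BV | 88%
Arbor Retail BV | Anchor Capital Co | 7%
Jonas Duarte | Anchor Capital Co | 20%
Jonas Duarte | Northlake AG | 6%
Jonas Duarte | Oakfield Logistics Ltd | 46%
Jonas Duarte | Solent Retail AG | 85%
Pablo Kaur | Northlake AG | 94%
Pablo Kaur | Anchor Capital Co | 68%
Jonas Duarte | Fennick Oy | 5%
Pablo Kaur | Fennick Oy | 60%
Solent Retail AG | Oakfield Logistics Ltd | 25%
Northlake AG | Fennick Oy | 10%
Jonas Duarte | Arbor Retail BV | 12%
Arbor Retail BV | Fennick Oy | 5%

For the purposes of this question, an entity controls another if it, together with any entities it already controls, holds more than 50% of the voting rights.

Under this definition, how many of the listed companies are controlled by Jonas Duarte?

2

Jonas holds 85% of Solent, so Jonas controls Solent.
Jonas and Solent together hold 46% + 25% = 71% of Oakfield, so Jonas controls Oakfield.
No other company's threshold is met.
Jonas controls 2 companies.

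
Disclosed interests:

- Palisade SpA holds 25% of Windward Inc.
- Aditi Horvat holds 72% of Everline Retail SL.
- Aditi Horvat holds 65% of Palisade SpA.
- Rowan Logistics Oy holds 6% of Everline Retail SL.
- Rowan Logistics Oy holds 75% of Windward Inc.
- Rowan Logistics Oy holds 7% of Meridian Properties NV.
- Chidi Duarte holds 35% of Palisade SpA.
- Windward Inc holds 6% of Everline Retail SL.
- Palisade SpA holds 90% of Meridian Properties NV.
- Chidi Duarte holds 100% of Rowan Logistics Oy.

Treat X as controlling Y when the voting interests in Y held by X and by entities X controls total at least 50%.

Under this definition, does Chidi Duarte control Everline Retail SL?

No

Chidi holds 100% of Rowan, so Chidi controls Rowan.
Rowan holds 75% of Windward, so Chidi controls Windward.
In Everline, Chidi's side holds only 6% + 6% = 12%, not ≥ 50%.
So Chidi does not control Everline.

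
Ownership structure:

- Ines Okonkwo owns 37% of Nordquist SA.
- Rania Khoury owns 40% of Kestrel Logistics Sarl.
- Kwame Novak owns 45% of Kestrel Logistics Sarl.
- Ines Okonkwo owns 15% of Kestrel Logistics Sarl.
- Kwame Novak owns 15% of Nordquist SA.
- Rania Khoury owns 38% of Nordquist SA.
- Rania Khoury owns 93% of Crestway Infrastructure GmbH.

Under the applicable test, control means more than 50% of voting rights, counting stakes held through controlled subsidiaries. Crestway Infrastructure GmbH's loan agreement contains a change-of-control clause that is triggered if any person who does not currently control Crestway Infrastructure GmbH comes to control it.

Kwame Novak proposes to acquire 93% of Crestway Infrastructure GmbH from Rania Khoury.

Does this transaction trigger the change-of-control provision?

Yes

The purchase adds only to Kwame's holdings (Rania's stake shrinks), so Kwame is the only person who could newly come to control Crestway.
Kwame's largest direct stake is 45% in Kestrel, which does not meet the threshold, so Kwame controls no company.
Neither Kwame nor any entity Kwame controls holds any voting interest in Crestway.
So before the transaction, Kwame does not control Crestway.
After the purchase, Kwame holds 93% of Crestway directly, and Rania's stake falls to 0%.
Kwame holds 93% of Crestway, so Kwame controls Crestway.
Kwame did not control Crestway before and does after, so the clause is triggered.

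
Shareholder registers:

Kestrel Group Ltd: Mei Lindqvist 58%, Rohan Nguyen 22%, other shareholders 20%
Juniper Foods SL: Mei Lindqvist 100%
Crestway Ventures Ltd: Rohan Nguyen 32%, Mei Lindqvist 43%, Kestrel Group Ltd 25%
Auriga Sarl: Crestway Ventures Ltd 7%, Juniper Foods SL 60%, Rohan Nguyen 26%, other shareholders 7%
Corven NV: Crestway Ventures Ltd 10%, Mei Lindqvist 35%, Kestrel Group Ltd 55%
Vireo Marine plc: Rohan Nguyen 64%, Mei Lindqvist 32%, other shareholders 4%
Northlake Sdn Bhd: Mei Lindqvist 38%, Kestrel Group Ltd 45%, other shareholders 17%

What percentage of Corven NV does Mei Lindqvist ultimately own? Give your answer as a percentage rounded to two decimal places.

72.65%

Mei reaches Corven along 4 paths.
Via Crestway: 43% × 10% = 4.3%.
Via Kestrel → Crestway: 58% × 25% × 10% = 1.45%.
Direct stake: 35% = 35%.
Via Kestrel: 58% × 55% = 31.9%.
Total: 4.3% + 1.45% + 35% + 31.9% = 72.65%.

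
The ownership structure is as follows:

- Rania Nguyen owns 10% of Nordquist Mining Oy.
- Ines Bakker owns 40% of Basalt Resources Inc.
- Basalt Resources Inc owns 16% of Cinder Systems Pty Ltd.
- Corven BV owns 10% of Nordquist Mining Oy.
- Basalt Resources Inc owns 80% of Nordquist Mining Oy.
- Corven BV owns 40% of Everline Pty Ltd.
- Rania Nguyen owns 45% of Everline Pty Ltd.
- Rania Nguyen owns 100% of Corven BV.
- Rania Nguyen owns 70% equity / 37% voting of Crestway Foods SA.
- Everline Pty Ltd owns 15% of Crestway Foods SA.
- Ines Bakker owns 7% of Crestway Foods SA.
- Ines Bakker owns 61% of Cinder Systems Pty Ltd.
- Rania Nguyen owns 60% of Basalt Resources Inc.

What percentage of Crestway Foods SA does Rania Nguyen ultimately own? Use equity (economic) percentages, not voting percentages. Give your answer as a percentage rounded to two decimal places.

Rania reaches Crestway along 3 paths.
Via Everline: 45% × 15% = 6.75%.
Via Corven → Everline: 100% × 40% × 15% = 6%.
Direct stake: 70% = 70%.
Total: 6.75% + 6% + 70% = 82.75%.

82.75%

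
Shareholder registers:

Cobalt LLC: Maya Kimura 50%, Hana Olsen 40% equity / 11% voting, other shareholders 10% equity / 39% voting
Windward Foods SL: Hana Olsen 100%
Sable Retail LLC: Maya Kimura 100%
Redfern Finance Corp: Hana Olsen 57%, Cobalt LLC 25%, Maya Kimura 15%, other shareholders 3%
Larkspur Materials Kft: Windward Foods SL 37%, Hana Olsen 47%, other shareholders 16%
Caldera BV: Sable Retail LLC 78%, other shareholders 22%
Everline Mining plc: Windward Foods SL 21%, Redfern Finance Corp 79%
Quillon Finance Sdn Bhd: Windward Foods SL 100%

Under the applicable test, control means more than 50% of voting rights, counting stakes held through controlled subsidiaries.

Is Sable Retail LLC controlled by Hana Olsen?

Hana holds 100% of Windward, so Hana controls Windward.
Hana holds 57% of Redfern, so Hana controls Redfern.
Windward and Hana together hold 37% + 47% = 84% of Larkspur, so Hana controls Larkspur.
Windward and Redfern together hold 21% + 79% = 100% of Everline, so Hana controls Everline.
Windward holds 100% of Quillon, so Hana controls Quillon.
Neither Hana nor any entity Hana controls holds any voting interest in Sable.
So Hana does not control Sable.

No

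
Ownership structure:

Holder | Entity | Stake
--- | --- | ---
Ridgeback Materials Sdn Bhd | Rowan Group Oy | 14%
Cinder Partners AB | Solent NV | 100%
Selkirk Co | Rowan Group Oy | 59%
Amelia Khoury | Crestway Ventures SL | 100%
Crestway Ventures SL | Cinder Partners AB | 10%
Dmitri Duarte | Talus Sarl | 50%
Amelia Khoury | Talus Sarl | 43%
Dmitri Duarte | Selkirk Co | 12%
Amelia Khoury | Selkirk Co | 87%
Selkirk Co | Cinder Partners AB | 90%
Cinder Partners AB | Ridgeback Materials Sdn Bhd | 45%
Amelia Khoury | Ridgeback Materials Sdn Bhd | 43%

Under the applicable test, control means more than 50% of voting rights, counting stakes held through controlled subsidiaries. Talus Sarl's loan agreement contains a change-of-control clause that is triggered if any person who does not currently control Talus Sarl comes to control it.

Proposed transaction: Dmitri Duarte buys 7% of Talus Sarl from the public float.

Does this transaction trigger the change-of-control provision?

Yes

The purchase changes only Dmitri's holdings, so Dmitri is the only person who could newly come to control Talus.
Dmitri's largest direct stake is 50% in Talus, which does not meet the threshold, so Dmitri controls no company.
In Talus, Dmitri's side holds only 50%, not > 50%.
So before the transaction, Dmitri does not control Talus.
After the purchase, Dmitri's direct stake in Talus rises to 50% + 7% = 57%.
Dmitri holds 57% of Talus, so Dmitri controls Talus.
Dmitri did not control Talus before and does after, so the clause is triggered.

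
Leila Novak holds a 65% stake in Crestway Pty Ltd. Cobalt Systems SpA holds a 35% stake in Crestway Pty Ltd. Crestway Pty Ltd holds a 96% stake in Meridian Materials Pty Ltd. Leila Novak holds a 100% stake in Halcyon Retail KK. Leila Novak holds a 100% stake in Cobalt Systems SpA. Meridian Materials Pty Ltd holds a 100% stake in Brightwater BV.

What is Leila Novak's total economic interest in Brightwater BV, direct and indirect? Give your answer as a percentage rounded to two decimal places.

96.00%

Leila reaches Brightwater along 2 paths.
Via Cobalt → Crestway → Meridian: 100% × 35% × 96% × 100% = 33.6%.
Via Crestway → Meridian: 65% × 96% × 100% = 62.4%.
Total: 33.6% + 62.4% = 96%.
Rounded: 96.00%.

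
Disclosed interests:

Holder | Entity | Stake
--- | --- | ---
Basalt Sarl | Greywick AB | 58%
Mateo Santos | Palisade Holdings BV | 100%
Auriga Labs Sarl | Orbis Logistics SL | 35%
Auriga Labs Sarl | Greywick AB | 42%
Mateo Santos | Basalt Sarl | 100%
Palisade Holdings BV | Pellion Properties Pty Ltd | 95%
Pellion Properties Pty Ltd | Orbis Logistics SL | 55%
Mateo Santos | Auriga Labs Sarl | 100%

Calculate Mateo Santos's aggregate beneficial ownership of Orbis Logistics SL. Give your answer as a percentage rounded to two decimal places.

87.25%

Mateo reaches Orbis along 2 paths.
Via Palisade → Pellion: 100% × 95% × 55% = 52.25%.
Via Auriga: 100% × 35% = 35%.
Total: 52.25% + 35% = 87.25%.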